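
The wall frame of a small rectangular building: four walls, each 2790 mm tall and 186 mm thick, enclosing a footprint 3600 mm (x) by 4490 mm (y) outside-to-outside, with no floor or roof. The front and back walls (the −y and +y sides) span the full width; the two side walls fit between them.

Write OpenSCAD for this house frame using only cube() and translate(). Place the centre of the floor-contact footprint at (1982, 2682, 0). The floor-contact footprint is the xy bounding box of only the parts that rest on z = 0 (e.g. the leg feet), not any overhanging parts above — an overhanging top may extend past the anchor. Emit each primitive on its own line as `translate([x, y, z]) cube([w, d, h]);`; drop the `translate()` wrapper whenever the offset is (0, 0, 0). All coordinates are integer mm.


translate([182, 437, 0]) cube([3600, 186, 2790]);
translate([182, 4741, 0]) cube([3600, 186, 2790]);
translate([182, 623, 0]) cube([186, 4118, 2790]);
translate([3596, 623, 0]) cube([186, 4118, 2790]);


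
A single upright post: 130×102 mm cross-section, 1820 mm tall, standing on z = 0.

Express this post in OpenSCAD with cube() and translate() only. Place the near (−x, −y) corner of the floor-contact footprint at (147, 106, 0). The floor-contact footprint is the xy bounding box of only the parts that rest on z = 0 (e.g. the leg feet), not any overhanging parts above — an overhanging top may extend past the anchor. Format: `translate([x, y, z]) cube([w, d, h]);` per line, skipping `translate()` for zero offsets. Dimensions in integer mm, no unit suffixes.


translate([147, 106, 0]) cube([130, 102, 1820]);


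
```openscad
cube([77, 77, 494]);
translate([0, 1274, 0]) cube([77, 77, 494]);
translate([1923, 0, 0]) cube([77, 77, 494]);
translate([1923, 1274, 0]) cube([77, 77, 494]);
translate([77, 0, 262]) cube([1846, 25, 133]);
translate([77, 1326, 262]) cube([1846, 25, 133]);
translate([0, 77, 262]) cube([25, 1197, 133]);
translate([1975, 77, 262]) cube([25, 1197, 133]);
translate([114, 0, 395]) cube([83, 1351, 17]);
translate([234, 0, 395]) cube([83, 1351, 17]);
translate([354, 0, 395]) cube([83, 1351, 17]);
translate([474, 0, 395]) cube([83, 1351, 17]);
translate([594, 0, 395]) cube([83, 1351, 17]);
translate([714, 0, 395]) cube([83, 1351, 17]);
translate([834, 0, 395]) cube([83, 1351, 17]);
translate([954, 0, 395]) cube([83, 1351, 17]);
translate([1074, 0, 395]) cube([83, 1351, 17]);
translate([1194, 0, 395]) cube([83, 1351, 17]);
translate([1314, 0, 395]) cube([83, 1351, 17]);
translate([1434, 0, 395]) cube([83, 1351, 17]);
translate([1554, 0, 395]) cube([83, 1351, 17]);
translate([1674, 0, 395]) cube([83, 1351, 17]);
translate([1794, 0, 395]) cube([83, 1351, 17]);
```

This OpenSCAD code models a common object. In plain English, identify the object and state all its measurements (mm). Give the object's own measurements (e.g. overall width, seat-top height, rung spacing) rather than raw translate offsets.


A bed frame 2000 mm long (x) by 1351 mm wide (y). Four 77×77 mm corner posts, 494 mm tall, at the corners of the footprint. Four rails of 25 mm thickness and 133 mm height run between adjacent posts with their undersides at z = 262 mm, their outer faces flush with the outside of the frame (the two x-running rails run between the posts' inner faces; the two y-running rails run between the posts' inner faces). 15 slats, each 83 mm wide (x) and 17 mm thick, lie across the top of the two x-running rails, running the full 1351 mm width of the frame in y; along x they sit between the end posts with a 37 mm gap after the −x posts and between neighbouring slats, leaving 46 mm before the +x posts.


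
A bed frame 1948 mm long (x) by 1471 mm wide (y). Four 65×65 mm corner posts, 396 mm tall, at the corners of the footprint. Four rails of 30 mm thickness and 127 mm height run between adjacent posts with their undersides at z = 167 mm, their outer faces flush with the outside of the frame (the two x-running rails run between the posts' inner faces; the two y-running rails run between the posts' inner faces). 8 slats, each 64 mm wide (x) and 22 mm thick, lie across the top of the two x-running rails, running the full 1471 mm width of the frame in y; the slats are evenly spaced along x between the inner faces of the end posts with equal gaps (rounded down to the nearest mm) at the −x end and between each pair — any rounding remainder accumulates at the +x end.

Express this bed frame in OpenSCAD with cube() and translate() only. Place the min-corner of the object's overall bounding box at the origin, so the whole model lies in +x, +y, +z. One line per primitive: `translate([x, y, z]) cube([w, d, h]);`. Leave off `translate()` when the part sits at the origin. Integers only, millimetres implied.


cube([65, 65, 396]);
translate([0, 1406, 0]) cube([65, 65, 396]);
translate([1883, 0, 0]) cube([65, 65, 396]);
translate([1883, 1406, 0]) cube([65, 65, 396]);
translate([65, 0, 167]) cube([1818, 30, 127]);
translate([65, 1441, 167]) cube([1818, 30, 127]);
translate([0, 65, 167]) cube([30, 1341, 127]);
translate([1918, 65, 167]) cube([30, 1341, 127]);
translate([210, 0, 294]) cube([64, 1471, 22]);
translate([419, 0, 294]) cube([64, 1471, 22]);
translate([628, 0, 294]) cube([64, 1471, 22]);
translate([837, 0, 294]) cube([64, 1471, 22]);
translate([1046, 0, 294]) cube([64, 1471, 22]);
translate([1255, 0, 294]) cube([64, 1471, 22]);
translate([1464, 0, 294]) cube([64, 1471, 22]);
translate([1673, 0, 294]) cube([64, 1471, 22]);


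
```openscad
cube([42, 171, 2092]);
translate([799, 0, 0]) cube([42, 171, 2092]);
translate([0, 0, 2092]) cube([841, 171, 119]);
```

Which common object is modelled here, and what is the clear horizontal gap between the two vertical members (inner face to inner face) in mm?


A door frame. The clear opening width is 757 mm.

Two 2092 mm tall posts with a header on top — a door frame. The left jamb is 42 mm wide at x = 0; the right jamb starts at x = 799. The clear opening is 799 − 42 = 757 mm.


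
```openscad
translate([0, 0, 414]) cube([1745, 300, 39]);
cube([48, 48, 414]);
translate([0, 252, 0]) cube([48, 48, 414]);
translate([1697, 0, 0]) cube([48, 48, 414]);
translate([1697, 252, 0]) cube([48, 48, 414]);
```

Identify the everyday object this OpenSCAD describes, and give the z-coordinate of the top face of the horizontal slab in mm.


A bench. The seat-top height is 453 mm.

A long slab on four corner posts — a bench. The slab sits at z = 414 with thickness 39, so the top is 414 + 39 = 453 mm.


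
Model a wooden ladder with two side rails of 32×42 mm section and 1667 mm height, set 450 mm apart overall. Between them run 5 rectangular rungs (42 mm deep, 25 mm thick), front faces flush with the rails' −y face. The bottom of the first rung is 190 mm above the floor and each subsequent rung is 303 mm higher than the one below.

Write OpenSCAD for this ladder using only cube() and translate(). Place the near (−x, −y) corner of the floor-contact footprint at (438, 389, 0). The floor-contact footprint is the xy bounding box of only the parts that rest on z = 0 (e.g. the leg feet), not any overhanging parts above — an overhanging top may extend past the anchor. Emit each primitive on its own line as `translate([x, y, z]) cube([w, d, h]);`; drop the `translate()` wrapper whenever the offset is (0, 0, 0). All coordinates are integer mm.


translate([438, 389, 0]) cube([32, 42, 1667]);
translate([856, 389, 0]) cube([32, 42, 1667]);
translate([470, 389, 190]) cube([386, 42, 25]);
translate([470, 389, 493]) cube([386, 42, 25]);
translate([470, 389, 796]) cube([386, 42, 25]);
translate([470, 389, 1099]) cube([386, 42, 25]);
translate([470, 389, 1402]) cube([386, 42, 25]);


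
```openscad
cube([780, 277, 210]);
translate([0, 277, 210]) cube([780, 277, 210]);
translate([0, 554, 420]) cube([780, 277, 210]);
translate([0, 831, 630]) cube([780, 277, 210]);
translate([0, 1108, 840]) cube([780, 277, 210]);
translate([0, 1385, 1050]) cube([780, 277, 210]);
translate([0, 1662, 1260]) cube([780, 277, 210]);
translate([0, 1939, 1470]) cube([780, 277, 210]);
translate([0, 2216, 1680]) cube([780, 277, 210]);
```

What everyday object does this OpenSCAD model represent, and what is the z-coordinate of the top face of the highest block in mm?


A staircase. The total rise is 1890 mm.

9 identical blocks, each offset up and back from the previous — a staircase. Each step is 210 mm tall and there are 9 of them, so the total rise is 9 × 210 = 1890 mm.


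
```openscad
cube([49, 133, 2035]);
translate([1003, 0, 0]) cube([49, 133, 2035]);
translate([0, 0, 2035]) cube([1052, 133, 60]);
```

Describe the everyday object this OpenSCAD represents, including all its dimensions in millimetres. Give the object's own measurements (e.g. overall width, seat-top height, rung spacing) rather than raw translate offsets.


A door frame. The clear opening is 954 mm wide and 2035 mm high. Two 49 mm wide jambs, 133 mm deep, stand either side of the opening from the floor to the top of the opening. A 60 mm thick head sits across the top of both jambs, spanning the full outside width of the frame.


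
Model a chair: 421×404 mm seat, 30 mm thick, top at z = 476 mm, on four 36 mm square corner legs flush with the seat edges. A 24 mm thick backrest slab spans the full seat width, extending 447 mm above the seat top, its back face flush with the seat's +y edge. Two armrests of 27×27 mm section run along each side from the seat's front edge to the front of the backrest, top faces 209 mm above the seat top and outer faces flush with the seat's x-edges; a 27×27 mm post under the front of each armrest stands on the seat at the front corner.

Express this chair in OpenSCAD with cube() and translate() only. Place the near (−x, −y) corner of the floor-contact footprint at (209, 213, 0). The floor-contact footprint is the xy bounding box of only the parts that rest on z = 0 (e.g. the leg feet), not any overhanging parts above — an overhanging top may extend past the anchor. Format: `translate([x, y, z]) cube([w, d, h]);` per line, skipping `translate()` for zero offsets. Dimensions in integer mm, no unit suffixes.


translate([209, 213, 446]) cube([421, 404, 30]);
translate([209, 213, 0]) cube([36, 36, 446]);
translate([594, 213, 0]) cube([36, 36, 446]);
translate([209, 581, 0]) cube([36, 36, 446]);
translate([594, 581, 0]) cube([36, 36, 446]);
translate([209, 593, 476]) cube([421, 24, 447]);
translate([209, 213, 658]) cube([27, 380, 27]);
translate([603, 213, 658]) cube([27, 380, 27]);
translate([209, 213, 476]) cube([27, 27, 182]);
translate([603, 213, 476]) cube([27, 27, 182]);


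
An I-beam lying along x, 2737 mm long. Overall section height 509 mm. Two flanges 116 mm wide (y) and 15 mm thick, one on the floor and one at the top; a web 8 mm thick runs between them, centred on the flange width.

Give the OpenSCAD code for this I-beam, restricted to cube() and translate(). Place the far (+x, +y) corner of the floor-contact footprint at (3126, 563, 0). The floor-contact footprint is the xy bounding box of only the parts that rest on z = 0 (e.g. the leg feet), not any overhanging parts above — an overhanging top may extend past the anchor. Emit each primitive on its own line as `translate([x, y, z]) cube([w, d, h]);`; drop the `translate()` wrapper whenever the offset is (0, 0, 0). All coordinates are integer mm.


translate([389, 447, 0]) cube([2737, 116, 15]);
translate([389, 501, 15]) cube([2737, 8, 479]);
translate([389, 447, 494]) cube([2737, 116, 15]);


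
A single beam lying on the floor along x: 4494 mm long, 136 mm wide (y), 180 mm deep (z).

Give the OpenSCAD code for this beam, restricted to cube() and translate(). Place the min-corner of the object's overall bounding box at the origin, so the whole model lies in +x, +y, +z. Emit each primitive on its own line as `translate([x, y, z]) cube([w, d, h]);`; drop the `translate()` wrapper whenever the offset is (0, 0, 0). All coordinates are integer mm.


cube([4494, 136, 180]);


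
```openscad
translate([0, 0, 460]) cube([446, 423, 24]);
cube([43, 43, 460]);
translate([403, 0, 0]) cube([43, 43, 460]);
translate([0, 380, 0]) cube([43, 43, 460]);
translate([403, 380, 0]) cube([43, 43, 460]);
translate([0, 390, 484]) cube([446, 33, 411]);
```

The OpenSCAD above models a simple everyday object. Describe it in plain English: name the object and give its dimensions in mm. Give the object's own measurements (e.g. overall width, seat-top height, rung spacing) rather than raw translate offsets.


A chair. The seat is a 446×423×24 mm slab with its top at z = 484 mm, on four 43×43 mm corner legs (flush with the seat edges, standing on z = 0). A flat backrest 33 mm thick, 411 mm tall, spans the full seat width and rises from the seat top along its +y edge, rear face flush with the rear of the seat.


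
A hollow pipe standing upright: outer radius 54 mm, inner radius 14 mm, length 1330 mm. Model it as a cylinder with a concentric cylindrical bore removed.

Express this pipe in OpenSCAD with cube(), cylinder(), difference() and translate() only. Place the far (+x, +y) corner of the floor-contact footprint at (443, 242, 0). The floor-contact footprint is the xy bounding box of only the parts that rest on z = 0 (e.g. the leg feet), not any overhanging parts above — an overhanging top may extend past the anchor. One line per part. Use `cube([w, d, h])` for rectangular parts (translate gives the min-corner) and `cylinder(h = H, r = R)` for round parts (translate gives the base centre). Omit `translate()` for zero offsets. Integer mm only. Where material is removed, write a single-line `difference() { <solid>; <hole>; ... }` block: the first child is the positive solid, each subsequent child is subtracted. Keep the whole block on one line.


difference() { translate([389, 188, 0]) cylinder(h = 1330, r = 54); translate([389, 188, 0]) cylinder(h = 1330, r = 14); }


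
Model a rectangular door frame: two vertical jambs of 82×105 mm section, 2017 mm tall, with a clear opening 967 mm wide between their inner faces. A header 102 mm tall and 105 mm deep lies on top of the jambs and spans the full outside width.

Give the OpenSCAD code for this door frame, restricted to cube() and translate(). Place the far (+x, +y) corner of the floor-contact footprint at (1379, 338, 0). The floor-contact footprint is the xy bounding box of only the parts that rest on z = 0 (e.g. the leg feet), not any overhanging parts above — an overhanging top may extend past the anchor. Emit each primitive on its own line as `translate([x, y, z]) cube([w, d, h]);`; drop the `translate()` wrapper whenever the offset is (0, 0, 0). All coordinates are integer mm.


translate([248, 233, 0]) cube([82, 105, 2017]);
translate([1297, 233, 0]) cube([82, 105, 2017]);
translate([248, 233, 2017]) cube([1131, 105, 102]);


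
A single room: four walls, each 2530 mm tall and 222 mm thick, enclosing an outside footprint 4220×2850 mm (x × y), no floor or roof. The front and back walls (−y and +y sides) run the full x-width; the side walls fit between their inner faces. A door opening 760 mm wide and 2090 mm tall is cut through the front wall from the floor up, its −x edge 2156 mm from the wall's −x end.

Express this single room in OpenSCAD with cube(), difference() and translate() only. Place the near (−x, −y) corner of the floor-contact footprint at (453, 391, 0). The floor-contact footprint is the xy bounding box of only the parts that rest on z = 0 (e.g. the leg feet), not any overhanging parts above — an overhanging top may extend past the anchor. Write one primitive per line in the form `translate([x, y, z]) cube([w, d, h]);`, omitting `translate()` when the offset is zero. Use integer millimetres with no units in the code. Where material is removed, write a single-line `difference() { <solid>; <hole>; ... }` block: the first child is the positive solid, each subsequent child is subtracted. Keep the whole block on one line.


difference() { translate([453, 391, 0]) cube([4220, 222, 2530]); translate([2609, 391, 0]) cube([760, 222, 2090]); }
translate([453, 3019, 0]) cube([4220, 222, 2530]);
translate([453, 613, 0]) cube([222, 2406, 2530]);
translate([4451, 613, 0]) cube([222, 2406, 2530]);


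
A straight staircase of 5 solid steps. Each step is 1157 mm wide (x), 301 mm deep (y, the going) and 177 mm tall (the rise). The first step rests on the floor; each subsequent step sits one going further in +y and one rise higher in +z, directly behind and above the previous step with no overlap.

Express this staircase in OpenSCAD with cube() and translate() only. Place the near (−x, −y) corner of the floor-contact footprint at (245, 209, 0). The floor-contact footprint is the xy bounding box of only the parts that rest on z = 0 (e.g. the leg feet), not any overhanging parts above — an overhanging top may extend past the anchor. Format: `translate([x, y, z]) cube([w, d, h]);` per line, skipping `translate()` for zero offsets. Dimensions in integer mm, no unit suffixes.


translate([245, 209, 0]) cube([1157, 301, 177]);
translate([245, 510, 177]) cube([1157, 301, 177]);
translate([245, 811, 354]) cube([1157, 301, 177]);
translate([245, 1112, 531]) cube([1157, 301, 177]);
translate([245, 1413, 708]) cube([1157, 301, 177]);


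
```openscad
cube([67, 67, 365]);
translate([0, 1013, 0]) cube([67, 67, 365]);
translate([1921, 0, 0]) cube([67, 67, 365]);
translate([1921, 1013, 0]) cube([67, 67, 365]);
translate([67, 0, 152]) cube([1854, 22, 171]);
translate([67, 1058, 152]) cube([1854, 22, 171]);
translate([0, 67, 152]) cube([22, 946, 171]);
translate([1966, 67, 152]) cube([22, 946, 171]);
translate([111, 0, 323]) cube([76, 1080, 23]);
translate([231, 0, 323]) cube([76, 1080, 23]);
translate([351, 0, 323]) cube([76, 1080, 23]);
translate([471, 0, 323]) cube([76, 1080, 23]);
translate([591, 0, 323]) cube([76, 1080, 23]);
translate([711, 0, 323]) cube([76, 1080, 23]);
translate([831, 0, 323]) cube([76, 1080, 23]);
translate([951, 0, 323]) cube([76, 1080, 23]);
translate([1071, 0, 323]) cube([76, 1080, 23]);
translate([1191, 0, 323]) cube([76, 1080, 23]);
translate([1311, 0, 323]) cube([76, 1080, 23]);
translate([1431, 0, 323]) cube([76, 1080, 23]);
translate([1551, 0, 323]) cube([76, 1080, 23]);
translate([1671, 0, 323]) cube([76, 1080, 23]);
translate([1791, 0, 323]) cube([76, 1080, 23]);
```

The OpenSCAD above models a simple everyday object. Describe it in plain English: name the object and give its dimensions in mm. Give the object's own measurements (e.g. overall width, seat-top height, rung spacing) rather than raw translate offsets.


A bed frame 1988 mm long (x) by 1080 mm wide (y). Four 67×67 mm corner posts, 365 mm tall, at the corners of the footprint. Four rails of 22 mm thickness and 171 mm height run between adjacent posts with their undersides at z = 152 mm, their outer faces flush with the outside of the frame (the two x-running rails run between the posts' inner faces; the two y-running rails run between the posts' inner faces). 15 slats, each 76 mm wide (x) and 23 mm thick, lie across the top of the two x-running rails, running the full 1080 mm width of the frame in y; along x they sit between the end posts with a 44 mm gap after the −x posts and between neighbouring slats, leaving 54 mm before the +x posts.


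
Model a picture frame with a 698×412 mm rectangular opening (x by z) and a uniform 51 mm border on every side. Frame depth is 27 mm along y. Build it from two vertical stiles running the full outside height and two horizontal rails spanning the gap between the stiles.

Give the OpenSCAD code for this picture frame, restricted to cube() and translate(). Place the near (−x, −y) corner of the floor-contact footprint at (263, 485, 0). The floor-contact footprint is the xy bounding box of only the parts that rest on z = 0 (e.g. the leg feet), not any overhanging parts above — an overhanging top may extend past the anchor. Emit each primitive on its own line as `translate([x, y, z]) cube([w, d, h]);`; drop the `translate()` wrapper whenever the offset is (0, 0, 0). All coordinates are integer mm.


translate([263, 485, 0]) cube([51, 27, 514]);
translate([1012, 485, 0]) cube([51, 27, 514]);
translate([314, 485, 0]) cube([698, 27, 51]);
translate([314, 485, 463]) cube([698, 27, 51]);


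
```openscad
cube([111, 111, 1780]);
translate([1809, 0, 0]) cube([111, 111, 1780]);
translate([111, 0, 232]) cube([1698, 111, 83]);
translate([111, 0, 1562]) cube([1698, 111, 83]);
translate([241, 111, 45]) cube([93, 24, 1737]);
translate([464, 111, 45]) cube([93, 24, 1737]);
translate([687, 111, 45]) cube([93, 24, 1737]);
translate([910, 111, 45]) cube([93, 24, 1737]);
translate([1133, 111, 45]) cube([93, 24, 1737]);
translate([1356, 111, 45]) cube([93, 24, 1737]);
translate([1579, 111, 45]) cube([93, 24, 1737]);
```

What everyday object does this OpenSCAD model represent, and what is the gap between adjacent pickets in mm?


A fence section. The picket gap is 130 mm.

Two posts, two rails, 7 pickets — a fence section. Span 1698 mm holds 7 pickets of 93 mm with 8 equal gaps: ⌊(1698 − 7·93) / 8⌋ = 130 mm.


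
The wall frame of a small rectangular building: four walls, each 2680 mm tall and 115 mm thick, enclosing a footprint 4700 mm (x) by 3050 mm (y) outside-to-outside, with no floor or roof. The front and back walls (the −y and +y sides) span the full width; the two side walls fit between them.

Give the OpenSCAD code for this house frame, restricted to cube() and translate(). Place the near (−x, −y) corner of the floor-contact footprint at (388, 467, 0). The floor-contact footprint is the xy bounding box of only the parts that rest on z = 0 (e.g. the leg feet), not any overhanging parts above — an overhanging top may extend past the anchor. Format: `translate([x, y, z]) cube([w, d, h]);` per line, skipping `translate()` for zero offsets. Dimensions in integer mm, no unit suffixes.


translate([388, 467, 0]) cube([4700, 115, 2680]);
translate([388, 3402, 0]) cube([4700, 115, 2680]);
translate([388, 582, 0]) cube([115, 2820, 2680]);
translate([4973, 582, 0]) cube([115, 2820, 2680]);


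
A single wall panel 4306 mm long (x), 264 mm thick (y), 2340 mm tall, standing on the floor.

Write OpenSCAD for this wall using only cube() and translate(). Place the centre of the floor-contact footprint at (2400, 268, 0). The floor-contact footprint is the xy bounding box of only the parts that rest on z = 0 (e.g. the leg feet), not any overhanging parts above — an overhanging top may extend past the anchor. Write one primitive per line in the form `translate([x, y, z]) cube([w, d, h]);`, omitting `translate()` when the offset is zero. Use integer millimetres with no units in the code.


translate([247, 136, 0]) cube([4306, 264, 2340]);


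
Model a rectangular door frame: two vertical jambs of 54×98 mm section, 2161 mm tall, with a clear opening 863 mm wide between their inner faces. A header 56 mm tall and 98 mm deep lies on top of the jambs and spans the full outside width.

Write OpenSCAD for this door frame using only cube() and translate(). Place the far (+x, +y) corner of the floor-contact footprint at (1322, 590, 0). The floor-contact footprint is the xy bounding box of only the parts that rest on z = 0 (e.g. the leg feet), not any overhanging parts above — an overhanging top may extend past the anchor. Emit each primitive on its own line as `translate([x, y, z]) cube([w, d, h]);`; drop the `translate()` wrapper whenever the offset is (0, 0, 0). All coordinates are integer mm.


translate([351, 492, 0]) cube([54, 98, 2161]);
translate([1268, 492, 0]) cube([54, 98, 2161]);
translate([351, 492, 2161]) cube([971, 98, 56]);


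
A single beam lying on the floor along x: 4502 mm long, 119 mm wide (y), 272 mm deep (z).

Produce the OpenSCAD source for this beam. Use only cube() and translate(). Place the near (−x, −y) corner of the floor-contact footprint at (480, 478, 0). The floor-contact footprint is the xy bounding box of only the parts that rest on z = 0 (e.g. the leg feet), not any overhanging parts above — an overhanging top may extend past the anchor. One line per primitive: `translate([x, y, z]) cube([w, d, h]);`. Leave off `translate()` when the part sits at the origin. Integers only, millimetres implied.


translate([480, 478, 0]) cube([4502, 119, 272]);


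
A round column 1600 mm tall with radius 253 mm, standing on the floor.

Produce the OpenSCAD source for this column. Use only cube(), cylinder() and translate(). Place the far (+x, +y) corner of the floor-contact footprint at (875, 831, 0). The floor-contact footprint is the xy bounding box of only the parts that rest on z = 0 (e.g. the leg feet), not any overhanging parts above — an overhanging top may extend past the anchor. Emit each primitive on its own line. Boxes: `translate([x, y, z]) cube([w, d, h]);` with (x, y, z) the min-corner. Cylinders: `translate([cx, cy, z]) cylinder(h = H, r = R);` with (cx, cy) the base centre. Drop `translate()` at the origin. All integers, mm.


translate([622, 578, 0]) cylinder(h = 1600, r = 253);


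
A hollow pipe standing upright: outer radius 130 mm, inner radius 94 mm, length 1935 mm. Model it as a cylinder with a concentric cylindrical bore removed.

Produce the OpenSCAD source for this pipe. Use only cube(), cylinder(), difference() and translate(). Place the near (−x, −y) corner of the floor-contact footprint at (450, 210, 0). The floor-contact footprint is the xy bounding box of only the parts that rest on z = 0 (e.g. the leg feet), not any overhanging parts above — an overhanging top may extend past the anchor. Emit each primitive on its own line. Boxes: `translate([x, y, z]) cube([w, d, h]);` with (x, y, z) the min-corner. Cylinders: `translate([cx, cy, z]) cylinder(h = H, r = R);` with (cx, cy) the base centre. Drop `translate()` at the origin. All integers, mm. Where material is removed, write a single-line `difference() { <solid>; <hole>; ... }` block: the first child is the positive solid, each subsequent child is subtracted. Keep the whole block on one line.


difference() { translate([580, 340, 0]) cylinder(h = 1935, r = 130); translate([580, 340, 0]) cylinder(h = 1935, r = 94); }


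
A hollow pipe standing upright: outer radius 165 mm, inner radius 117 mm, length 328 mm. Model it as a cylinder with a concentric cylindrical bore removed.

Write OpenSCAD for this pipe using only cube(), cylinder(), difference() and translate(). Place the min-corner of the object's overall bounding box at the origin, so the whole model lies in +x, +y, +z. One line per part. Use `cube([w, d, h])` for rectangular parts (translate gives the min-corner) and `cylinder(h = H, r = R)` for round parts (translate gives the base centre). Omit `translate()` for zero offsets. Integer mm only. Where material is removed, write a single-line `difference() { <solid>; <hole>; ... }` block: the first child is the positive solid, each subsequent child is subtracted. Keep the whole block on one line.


difference() { translate([165, 165, 0]) cylinder(h = 328, r = 165); translate([165, 165, 0]) cylinder(h = 328, r = 117); }


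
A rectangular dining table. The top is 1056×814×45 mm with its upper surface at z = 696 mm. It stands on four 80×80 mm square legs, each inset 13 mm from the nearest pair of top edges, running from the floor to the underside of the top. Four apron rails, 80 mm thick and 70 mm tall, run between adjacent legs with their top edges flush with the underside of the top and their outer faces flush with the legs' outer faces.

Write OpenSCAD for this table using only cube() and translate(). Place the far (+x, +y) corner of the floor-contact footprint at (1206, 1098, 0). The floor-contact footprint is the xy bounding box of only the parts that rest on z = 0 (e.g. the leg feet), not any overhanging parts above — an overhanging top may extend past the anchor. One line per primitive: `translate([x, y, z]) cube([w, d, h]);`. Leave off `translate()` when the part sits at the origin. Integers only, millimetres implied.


translate([163, 297, 651]) cube([1056, 814, 45]);
translate([176, 310, 0]) cube([80, 80, 651]);
translate([1126, 310, 0]) cube([80, 80, 651]);
translate([176, 1018, 0]) cube([80, 80, 651]);
translate([1126, 1018, 0]) cube([80, 80, 651]);
translate([256, 310, 581]) cube([870, 80, 70]);
translate([256, 1018, 581]) cube([870, 80, 70]);
translate([176, 390, 581]) cube([80, 628, 70]);
translate([1126, 390, 581]) cube([80, 628, 70]);


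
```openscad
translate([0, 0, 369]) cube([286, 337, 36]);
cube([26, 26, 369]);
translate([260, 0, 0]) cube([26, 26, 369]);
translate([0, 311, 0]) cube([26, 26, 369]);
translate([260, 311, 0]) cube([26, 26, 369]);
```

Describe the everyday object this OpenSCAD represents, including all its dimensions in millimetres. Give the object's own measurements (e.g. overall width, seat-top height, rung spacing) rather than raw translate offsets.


A simple wooden stool: a rectangular seat 286 mm (x) by 337 mm (y), 36 mm thick, top face at z = 405 mm, on four square legs, each 26×26 mm in cross-section. The legs rest on z = 0, each flush with a corner of the seat.


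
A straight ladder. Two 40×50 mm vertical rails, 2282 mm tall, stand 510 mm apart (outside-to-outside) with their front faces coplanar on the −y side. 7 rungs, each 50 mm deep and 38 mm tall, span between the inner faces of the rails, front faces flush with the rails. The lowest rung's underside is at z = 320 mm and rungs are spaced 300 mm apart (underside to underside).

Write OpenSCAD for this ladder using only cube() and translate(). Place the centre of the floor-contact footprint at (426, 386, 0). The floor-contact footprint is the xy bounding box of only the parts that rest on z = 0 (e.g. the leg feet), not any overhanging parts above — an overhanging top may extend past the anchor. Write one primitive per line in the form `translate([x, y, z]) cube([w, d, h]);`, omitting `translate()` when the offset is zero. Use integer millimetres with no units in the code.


// rung span = 510 - 2*40 = 430
// rung[k] z = 320 + k*300
translate([171, 361, 0]) cube([40, 50, 2282]);
translate([641, 361, 0]) cube([40, 50, 2282]);
translate([211, 361, 320]) cube([430, 50, 38]);
translate([211, 361, 620]) cube([430, 50, 38]);
translate([211, 361, 920]) cube([430, 50, 38]);
translate([211, 361, 1220]) cube([430, 50, 38]);
translate([211, 361, 1520]) cube([430, 50, 38]);
translate([211, 361, 1820]) cube([430, 50, 38]);
translate([211, 361, 2120]) cube([430, 50, 38]);


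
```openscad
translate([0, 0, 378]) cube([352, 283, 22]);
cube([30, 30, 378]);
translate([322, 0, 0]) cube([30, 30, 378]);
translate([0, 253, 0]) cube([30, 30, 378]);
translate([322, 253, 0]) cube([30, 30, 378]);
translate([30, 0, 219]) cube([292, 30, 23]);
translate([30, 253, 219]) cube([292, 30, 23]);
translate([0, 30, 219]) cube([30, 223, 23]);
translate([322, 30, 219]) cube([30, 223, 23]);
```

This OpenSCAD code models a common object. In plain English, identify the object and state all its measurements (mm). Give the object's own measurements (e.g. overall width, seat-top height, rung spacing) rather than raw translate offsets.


A four-legged stool. The seat is a 352×283×22 mm slab whose top surface is at z = 400 mm; four square legs, each 30×30 mm in cross-section, run from the floor (z = 0) to the underside of the seat, each flush with a corner of the seat. Four stretchers, 30 mm wide and 23 mm tall, connect adjacent legs with their undersides at z = 219 mm, each running between the inner faces of the legs it joins and aligned with the legs' outer faces on the other axis.


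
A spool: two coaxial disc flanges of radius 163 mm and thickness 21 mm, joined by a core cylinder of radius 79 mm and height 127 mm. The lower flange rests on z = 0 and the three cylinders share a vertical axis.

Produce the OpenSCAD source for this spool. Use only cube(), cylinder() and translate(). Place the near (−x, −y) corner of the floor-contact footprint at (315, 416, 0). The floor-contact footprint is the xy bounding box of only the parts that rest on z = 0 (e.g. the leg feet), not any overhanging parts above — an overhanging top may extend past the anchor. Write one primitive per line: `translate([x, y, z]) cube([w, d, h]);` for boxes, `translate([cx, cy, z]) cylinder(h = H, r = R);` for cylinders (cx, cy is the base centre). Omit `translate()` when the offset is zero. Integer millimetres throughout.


translate([478, 579, 0]) cylinder(h = 21, r = 163);
translate([478, 579, 21]) cylinder(h = 127, r = 79);
translate([478, 579, 148]) cylinder(h = 21, r = 163);


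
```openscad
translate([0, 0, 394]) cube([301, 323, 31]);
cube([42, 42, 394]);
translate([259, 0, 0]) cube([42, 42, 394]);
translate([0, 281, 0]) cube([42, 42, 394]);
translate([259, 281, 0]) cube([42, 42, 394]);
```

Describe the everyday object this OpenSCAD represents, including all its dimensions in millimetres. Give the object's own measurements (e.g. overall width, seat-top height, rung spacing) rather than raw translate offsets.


A four-legged stool. The seat is a 301×323×31 mm slab whose top surface is at z = 425 mm; four square legs, each 42×42 mm in cross-section, run from the floor (z = 0) to the underside of the seat, each flush with a corner of the seat.


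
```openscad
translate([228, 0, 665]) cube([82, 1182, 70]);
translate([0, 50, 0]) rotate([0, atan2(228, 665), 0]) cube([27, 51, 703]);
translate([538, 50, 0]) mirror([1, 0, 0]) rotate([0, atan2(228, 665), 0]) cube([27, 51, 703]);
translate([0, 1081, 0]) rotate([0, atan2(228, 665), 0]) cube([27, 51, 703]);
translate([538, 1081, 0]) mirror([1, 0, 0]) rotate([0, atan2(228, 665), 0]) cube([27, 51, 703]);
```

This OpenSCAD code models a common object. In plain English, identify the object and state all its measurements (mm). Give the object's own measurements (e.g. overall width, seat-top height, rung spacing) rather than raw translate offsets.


A sawhorse. A 82×1182×70 mm beam (x, y, z) sits on two A-frame leg pairs. Each pair is two raked legs of 27×51 mm section (51 mm along y) splaying symmetrically in x. Each leg rises 665 mm vertically over 228 mm of horizontal reach and is 703 mm long along its own axis. Every leg's outer bottom edge rests on the floor and its outer top edge meets a bottom edge of the beam — the left legs (tilting toward +x) meet the beam's −x bottom edge, the right legs (their mirror images, tilting toward −x) meet its +x bottom edge — so the leg tops tuck under the beam, the beam's underside is 665 mm above the floor, and the feet are 538 mm apart outside-to-outside with the beam centred between them. The two leg pairs are set in 50 mm from either end of the beam.


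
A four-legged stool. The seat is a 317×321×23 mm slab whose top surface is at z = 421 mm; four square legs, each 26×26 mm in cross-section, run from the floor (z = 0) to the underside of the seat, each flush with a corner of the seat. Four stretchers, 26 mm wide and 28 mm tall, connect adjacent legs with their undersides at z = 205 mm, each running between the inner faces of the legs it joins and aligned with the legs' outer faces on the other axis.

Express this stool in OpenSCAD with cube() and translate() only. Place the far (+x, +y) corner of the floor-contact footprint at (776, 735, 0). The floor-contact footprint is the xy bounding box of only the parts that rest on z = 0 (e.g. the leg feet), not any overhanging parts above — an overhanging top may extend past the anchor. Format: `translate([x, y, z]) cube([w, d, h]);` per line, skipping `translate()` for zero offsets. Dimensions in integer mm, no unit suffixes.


translate([459, 414, 398]) cube([317, 321, 23]);
translate([459, 414, 0]) cube([26, 26, 398]);
translate([750, 414, 0]) cube([26, 26, 398]);
translate([459, 709, 0]) cube([26, 26, 398]);
translate([750, 709, 0]) cube([26, 26, 398]);
translate([485, 414, 205]) cube([265, 26, 28]);
translate([485, 709, 205]) cube([265, 26, 28]);
translate([459, 440, 205]) cube([26, 269, 28]);
translate([750, 440, 205]) cube([26, 269, 28]);


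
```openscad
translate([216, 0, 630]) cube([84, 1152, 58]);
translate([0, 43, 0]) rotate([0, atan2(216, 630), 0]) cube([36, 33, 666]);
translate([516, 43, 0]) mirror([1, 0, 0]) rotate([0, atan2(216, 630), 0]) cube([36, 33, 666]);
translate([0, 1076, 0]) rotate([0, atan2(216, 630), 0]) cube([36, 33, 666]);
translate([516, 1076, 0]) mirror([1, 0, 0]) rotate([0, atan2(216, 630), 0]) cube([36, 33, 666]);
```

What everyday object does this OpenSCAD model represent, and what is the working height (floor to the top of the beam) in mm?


A sawhorse. The overall height is 688 mm.

A beam across two mirrored pairs of raked legs — a sawhorse. The beam's underside is at z = 630 (matching the legs' vertical rise in atan2(216, 630)) and the beam is 58 mm tall, so its top is at 630 + 58 = 688 mm. The raked legs top out at the beam's underside, so that is the highest point.


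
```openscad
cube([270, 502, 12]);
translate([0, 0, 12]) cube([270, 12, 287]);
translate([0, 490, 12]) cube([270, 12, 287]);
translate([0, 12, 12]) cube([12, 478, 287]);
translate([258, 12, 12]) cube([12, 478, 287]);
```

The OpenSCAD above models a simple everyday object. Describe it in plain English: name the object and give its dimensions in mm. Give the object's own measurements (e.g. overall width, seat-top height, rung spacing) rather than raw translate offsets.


An open-topped rectangular box: outside dimensions 270×502×299 mm, with a uniform wall and base thickness of 12 mm. The base is a full 270×502 slab on the floor; four walls sit on top of the base. The front and back walls (the −y and +y sides) span the full width; the two side walls fit between them.


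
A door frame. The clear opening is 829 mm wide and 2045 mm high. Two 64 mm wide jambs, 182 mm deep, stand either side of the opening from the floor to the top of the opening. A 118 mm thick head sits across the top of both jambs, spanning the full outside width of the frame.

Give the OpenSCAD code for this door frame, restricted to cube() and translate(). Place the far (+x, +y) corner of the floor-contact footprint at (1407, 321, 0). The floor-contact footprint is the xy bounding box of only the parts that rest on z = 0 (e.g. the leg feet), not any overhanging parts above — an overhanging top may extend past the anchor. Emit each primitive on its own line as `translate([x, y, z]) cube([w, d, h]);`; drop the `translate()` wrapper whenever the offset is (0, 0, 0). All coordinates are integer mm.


translate([450, 139, 0]) cube([64, 182, 2045]);
translate([1343, 139, 0]) cube([64, 182, 2045]);
translate([450, 139, 2045]) cube([957, 182, 118]);


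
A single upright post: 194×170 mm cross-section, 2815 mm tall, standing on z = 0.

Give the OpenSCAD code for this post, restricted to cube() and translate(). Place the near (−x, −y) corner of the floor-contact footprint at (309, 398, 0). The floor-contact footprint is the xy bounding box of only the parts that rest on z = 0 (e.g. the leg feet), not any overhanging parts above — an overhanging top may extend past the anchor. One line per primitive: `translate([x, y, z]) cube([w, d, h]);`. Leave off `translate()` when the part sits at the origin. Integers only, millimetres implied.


translate([309, 398, 0]) cube([194, 170, 2815]);


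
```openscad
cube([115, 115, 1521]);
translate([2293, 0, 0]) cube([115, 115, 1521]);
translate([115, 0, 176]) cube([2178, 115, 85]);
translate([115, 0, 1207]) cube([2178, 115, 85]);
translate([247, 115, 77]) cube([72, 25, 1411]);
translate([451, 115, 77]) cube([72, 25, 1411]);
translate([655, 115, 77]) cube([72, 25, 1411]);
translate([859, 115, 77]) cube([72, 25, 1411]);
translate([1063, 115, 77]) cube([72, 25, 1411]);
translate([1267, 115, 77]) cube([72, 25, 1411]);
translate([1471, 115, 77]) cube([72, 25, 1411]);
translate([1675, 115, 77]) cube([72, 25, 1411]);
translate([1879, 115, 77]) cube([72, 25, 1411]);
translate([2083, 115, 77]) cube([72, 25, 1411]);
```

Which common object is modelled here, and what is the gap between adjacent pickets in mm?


A fence section. The picket gap is 132 mm.

Two posts, two rails, 10 pickets — a fence section. Span 2178 mm holds 10 pickets of 72 mm with 11 equal gaps: ⌊(2178 − 10·72) / 11⌋ = 132 mm.
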